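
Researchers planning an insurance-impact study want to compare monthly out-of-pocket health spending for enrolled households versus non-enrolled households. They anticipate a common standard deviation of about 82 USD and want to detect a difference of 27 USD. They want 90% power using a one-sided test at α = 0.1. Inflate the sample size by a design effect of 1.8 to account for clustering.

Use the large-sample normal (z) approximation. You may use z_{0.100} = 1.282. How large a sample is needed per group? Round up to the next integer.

n = 219 per group

n = (z_α + z_β)² · (σ₁² + σ₂²) / δ²
  = (1.282 + 1.282)² · (2·82² = 13448) / 27²
  = 6.5741 · 13448 / 729
  = 121.27
Design effect: 1.8 × 121.27 = 218.29.
Round up → n = 219 per group.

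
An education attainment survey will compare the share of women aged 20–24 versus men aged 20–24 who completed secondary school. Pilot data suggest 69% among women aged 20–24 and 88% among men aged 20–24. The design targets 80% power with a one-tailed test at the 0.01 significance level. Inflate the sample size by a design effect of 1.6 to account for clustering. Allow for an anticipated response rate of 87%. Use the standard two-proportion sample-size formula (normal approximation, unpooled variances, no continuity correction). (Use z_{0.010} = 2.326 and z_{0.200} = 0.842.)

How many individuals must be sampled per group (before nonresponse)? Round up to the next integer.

n = (z_α + z_β)² · [p₁(1−p₁) + p₂(1−p₂)] / (p₁ − p₂)²
  = (2.326 + 0.842)² · (0.69·0.31 + 0.88·0.12) / (-0.19)²
  = (3.168)² · (0.2139 + 0.1056) / 0.0361
  = 10.0362 · 0.3195 / 0.0361
  = 88.82
Design effect: 1.6 × 88.82 = 142.12.
Adjust for 87% response: 142.12 / 0.87 = 163.36.
Round up → n = 164 per group.

n = 164 per group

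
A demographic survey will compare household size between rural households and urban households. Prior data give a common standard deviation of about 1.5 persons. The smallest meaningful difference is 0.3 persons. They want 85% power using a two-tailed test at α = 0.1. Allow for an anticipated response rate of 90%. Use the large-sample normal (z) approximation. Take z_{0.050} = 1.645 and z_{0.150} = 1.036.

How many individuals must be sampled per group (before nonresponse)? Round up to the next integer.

n = 400 per group

n = (z_{α/2} + z_β)² · (σ₁² + σ₂²) / δ²
  = (1.645 + 1.036)² · (2·1.5² = 4.5) / 0.3²
  = 7.1878 · 4.5 / 0.09
  = 359.39
Adjust for 90% response: 359.39 / 0.90 = 399.32.
Round up → n = 400 per group.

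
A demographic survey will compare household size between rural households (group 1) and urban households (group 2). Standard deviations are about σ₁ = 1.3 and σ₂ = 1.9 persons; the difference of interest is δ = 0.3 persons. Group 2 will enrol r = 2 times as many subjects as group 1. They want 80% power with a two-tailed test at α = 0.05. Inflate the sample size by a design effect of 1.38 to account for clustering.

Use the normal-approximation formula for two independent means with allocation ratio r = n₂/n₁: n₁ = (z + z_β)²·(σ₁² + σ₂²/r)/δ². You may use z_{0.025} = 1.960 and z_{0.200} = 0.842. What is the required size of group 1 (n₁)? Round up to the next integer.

n₁ = 421

n₁ = (z_{α/2} + z_β)² · (σ₁² + σ₂²/r) / δ²
   = (1.960 + 0.842)² · (1.3² + 1.9²/2) / 0.3²
   = 7.8512 · (1.69 + 1.805) / 0.09
   = 7.8512 · 3.495 / 0.09
   = 304.89
Design effect: 1.38 × 304.89 = 420.75.
Round up → n₁ = 421; n₂ = r·n₁ = 2 × 421 = 842.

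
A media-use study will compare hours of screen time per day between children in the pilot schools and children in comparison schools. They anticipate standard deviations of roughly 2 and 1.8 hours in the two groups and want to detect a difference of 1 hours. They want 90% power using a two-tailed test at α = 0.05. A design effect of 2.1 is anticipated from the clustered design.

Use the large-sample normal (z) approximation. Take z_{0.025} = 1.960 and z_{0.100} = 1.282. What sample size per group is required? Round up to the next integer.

n = (z_{α/2} + z_β)² · (σ₁² + σ₂²) / δ²
  = (1.960 + 1.282)² · (2² + 1.8² = 7.24) / 1²
  = 10.5106 · 7.24 / 1
  = 76.10
Design effect: 2.1 × 76.10 = 159.80.
Round up → n = 160 per group.

n = 160 per group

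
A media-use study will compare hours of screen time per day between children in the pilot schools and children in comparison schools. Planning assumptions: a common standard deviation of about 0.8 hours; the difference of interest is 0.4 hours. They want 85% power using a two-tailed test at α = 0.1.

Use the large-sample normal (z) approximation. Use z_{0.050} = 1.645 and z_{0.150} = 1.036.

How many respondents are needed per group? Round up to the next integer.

n = (z_{α/2} + z_β)² · (σ₁² + σ₂²) / δ²
  = (1.645 + 1.036)² · (2·0.8² = 1.28) / 0.4²
  = 7.1878 · 1.28 / 0.16
  = 57.50
Round up → n = 58 per group.

n = 58 per group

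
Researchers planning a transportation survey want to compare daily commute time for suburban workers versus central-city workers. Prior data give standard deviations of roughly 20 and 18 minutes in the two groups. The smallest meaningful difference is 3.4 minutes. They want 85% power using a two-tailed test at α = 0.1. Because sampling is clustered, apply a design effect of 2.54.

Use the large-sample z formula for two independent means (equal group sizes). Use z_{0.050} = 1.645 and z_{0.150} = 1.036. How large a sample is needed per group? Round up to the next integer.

n = (z_{α/2} + z_β)² · (σ₁² + σ₂²) / δ²
  = (1.645 + 1.036)² · (20² + 18² = 724) / 3.4²
  = 7.1878 · 724 / 11.56
  = 450.17
Design effect: 2.54 × 450.17 = 1143.43.
Round up → n = 1144 per group.

n = 1144 per group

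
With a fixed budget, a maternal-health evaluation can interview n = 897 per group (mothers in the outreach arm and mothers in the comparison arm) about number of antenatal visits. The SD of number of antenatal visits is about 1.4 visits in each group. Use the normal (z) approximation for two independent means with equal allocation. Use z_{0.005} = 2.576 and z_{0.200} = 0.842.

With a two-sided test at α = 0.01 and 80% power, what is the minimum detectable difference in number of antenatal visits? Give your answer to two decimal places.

Minimum detectable difference ≈ 0.23 visits

δ = (z_{α/2} + z_β) · √((σ₁²+σ₂²)/n)
  = (2.576 + 0.842) · √(3.92/897)
  = 3.418 · √0.00437
  = 3.418 · 0.0661
  = 0.2260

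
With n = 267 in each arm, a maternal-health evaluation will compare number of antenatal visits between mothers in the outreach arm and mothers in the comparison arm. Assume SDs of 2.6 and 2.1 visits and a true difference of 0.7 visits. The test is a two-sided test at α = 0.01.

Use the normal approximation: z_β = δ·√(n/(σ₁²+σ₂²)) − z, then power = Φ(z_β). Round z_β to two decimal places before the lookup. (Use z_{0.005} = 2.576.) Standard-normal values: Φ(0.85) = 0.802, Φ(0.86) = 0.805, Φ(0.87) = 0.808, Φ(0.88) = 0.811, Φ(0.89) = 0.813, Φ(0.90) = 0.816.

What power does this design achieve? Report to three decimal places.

Power ≈ 0.802

z_β = δ·√(n/(σ₁²+σ₂²)) − z_{α/2}
    = 0.7 · √(267/11.17) − 2.576
    = 0.7 · 4.88910 − 2.576
    = 3.4224 − 2.576 = 0.8464 → 0.85
Power = Φ(0.85) = 0.802.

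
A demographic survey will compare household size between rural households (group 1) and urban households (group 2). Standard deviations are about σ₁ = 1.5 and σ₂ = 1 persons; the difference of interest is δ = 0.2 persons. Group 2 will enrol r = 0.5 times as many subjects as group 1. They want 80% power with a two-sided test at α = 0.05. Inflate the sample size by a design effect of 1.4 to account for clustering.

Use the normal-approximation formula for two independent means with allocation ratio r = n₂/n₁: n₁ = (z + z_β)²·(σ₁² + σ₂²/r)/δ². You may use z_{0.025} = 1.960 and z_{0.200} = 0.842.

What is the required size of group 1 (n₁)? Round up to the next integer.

n₁ = 1168

n₁ = (z_{α/2} + z_β)² · (σ₁² + σ₂²/r) / δ²
   = (1.960 + 0.842)² · (1.5² + 1²/0.5) / 0.2²
   = 7.8512 · (2.25 + 2) / 0.04
   = 7.8512 · 4.25 / 0.04
   = 834.19
Design effect: 1.4 × 834.19 = 1167.87.
Round up → n₁ = 1168; n₂ = r·n₁ = 0.5 × 1168 = 584.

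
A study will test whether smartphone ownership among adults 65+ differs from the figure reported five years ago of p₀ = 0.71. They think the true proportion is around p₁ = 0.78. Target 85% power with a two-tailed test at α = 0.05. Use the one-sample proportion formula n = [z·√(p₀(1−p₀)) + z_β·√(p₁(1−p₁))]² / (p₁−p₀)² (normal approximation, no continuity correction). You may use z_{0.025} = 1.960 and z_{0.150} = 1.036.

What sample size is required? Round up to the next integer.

n = 355

n = [z_{α/2}·√(p₀q₀) + z_β·√(p₁q₁)]² / (p₁ − p₀)²
  = [1.960·√(0.71·0.29) + 1.036·√(0.78·0.22)]² / (0.07)²
  = [1.960·0.4538 + 1.036·0.4142]² / 0.0049
  = [1.3185]² / 0.0049
  = 354.80
Round up → n = 355.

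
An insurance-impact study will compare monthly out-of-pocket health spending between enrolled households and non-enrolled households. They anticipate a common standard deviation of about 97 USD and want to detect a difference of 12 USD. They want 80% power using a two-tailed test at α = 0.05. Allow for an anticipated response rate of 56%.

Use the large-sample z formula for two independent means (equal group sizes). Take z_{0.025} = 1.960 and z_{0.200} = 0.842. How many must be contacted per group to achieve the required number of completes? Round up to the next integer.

n = 1833 per group

n = (z_{α/2} + z_β)² · (σ₁² + σ₂²) / δ²
  = (1.960 + 0.842)² · (2·97² = 18818) / 12²
  = 7.8512 · 18818 / 144
  = 1026.00
Adjust for 56% response: 1026.00 / 0.56 = 1832.14.
Round up → n = 1833 per group.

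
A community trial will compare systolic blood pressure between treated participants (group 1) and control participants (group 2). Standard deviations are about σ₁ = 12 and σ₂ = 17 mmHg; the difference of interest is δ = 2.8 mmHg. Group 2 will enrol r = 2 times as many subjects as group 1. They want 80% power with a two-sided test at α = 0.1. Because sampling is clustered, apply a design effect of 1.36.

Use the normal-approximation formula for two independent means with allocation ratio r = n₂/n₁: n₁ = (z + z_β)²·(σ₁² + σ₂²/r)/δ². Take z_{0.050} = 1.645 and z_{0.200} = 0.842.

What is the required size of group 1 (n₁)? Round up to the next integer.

n₁ = (z_{α/2} + z_β)² · (σ₁² + σ₂²/r) / δ²
   = (1.645 + 0.842)² · (12² + 17²/2) / 2.8²
   = 6.1852 · (144 + 144.5) / 7.84
   = 6.1852 · 288.5 / 7.84
   = 227.60
Design effect: 1.36 × 227.60 = 309.54.
Round up → n₁ = 310; n₂ = r·n₁ = 2 × 310 = 620.

n₁ = 310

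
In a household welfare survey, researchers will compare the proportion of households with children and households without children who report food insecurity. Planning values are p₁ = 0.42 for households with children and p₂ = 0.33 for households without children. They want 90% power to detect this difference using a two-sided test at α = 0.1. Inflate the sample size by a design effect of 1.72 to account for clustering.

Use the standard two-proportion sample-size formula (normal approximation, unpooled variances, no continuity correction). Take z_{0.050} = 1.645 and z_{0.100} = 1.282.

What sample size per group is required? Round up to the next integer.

n = 846 per group

n = (z_{α/2} + z_β)² · [p₁(1−p₁) + p₂(1−p₂)] / (p₁ − p₂)²
  = (1.645 + 1.282)² · (0.42·0.58 + 0.33·0.67) / (0.09)²
  = (2.927)² · (0.2436 + 0.2211) / 0.0081
  = 8.5673 · 0.4647 / 0.0081
  = 491.51
Design effect: 1.72 × 491.51 = 845.40.
Round up → n = 846 per group.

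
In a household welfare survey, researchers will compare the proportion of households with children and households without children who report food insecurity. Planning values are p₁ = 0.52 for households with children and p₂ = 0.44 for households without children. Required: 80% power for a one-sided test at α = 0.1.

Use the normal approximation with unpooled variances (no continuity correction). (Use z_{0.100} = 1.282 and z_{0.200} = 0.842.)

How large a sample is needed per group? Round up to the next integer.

n = 350 per group

n = (z_α + z_β)² · [p₁(1−p₁) + p₂(1−p₂)] / (p₁ − p₂)²
  = (1.282 + 0.842)² · (0.52·0.48 + 0.44·0.56) / (0.08)²
  = (2.124)² · (0.2496 + 0.2464) / 0.0064
  = 4.5114 · 0.4960 / 0.0064
  = 349.63
Round up → n = 350 per group.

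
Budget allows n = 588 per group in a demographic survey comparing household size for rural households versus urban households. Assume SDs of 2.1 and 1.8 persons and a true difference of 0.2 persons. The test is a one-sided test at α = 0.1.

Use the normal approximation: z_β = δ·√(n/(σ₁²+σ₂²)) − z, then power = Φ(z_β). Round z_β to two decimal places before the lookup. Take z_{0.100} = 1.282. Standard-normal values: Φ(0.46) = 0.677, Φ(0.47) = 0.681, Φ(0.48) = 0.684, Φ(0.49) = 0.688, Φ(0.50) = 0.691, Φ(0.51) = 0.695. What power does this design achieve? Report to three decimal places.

z_β = δ·√(n/(σ₁²+σ₂²)) − z_α
    = 0.2 · √(588/7.65) − 1.282
    = 0.2 · 8.76714 − 1.282
    = 1.7534 − 1.282 = 0.4714 → 0.47
Power = Φ(0.47) = 0.681.

Power ≈ 0.681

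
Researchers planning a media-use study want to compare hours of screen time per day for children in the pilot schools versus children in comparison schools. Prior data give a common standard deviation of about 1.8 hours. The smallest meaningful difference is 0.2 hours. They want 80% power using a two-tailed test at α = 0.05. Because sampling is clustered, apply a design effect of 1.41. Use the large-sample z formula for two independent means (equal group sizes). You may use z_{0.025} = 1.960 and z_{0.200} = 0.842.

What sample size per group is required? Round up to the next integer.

n = (z_{α/2} + z_β)² · (σ₁² + σ₂²) / δ²
  = (1.960 + 0.842)² · (2·1.8² = 6.48) / 0.2²
  = 7.8512 · 6.48 / 0.04
  = 1271.90
Design effect: 1.41 × 1271.90 = 1793.37.
Round up → n = 1794 per group.

n = 1794 per group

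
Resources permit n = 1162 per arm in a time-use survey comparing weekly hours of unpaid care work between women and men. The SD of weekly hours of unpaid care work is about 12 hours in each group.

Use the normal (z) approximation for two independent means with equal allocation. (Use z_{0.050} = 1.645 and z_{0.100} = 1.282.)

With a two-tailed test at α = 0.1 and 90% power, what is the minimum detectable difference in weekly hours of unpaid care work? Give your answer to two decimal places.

Minimum detectable difference ≈ 1.46 hours

δ = (z_{α/2} + z_β) · √((σ₁²+σ₂²)/n)
  = (1.645 + 1.282) · √(288/1162)
  = 2.927 · √0.24785
  = 2.927 · 0.4978
  = 1.4572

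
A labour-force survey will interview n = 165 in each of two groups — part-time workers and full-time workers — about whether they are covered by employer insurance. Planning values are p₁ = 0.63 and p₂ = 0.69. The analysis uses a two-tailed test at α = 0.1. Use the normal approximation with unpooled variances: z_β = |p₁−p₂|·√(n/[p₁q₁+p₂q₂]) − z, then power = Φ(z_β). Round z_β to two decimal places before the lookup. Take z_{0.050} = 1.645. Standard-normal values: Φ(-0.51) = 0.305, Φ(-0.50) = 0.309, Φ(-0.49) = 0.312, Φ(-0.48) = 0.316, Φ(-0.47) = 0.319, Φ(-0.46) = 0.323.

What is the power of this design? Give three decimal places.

Power ≈ 0.312

z_β = |p₁−p₂|·√(n/[p₁q₁+p₂q₂]) − z_{α/2}
    = 0.06 · √(165/0.4470) − 1.645
    = 0.06 · 19.2127 − 1.645
    = 1.1528 − 1.645 = -0.4922 → -0.49
Power = Φ(-0.49) = 0.312.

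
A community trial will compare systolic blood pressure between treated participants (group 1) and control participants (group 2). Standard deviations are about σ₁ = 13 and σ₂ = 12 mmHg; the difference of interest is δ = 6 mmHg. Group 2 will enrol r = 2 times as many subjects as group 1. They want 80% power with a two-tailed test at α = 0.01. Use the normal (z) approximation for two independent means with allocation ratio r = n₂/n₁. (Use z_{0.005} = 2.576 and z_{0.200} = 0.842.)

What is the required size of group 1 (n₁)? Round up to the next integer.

n₁ = 79

n₁ = (z_{α/2} + z_β)² · (σ₁² + σ₂²/r) / δ²
   = (2.576 + 0.842)² · (13² + 12²/2) / 6²
   = 11.6827 · (169 + 72) / 36
   = 11.6827 · 241 / 36
   = 78.21
Round up → n₁ = 79; n₂ = r·n₁ = 2 × 79 = 158.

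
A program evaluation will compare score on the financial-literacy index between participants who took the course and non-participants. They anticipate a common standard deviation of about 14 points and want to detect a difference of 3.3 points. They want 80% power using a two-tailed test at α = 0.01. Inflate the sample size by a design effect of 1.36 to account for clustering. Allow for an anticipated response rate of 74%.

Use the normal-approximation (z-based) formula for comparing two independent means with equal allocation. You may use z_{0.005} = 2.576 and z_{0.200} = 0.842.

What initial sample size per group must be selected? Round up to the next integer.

n = 773 per group

n = (z_{α/2} + z_β)² · (σ₁² + σ₂²) / δ²
  = (2.576 + 0.842)² · (2·14² = 392) / 3.3²
  = 11.6827 · 392 / 10.89
  = 420.54
Design effect: 1.36 × 420.54 = 571.93.
Adjust for 74% response: 571.93 / 0.74 = 772.88.
Round up → n = 773 per group.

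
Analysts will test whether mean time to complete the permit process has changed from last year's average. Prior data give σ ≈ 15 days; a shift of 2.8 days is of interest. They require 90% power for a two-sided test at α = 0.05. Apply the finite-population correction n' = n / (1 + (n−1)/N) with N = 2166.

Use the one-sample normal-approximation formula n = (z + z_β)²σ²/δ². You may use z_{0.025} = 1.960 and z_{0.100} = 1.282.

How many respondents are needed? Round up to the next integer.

n = (z_{α/2} + z_β)² · σ² / δ²
  = (1.960 + 1.282)² · 15² / 2.8²
  = 10.5106 · 225 / 7.84
  = 301.64
Finite-population correction (N = 2166): 301.64 / (1 + (301.64 − 1)/2166) = 264.88.
Round up → n = 265.

n = 265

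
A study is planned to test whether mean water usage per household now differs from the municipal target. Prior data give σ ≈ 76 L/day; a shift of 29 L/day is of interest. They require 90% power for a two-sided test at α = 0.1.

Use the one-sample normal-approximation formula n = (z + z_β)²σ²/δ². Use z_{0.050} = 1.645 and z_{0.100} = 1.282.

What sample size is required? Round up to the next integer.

n = 59

n = (z_{α/2} + z_β)² · σ² / δ²
  = (1.645 + 1.282)² · 76² / 29²
  = 8.5673 · 5776 / 841
  = 58.84
Round up → n = 59.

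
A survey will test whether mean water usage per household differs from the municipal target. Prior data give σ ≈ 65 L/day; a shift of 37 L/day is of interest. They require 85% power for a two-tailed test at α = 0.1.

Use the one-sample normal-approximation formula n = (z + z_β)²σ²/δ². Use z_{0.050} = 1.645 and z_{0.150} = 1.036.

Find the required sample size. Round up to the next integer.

n = (z_{α/2} + z_β)² · σ² / δ²
  = (1.645 + 1.036)² · 65² / 37²
  = 7.1878 · 4225 / 1369
  = 22.18
Round up → n = 23.

n = 23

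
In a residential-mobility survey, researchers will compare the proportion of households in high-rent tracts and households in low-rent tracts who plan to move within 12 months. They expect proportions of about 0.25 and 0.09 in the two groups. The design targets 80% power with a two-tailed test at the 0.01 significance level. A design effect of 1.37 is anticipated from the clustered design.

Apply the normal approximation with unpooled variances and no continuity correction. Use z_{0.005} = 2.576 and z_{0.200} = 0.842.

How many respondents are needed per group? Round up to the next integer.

n = (z_{α/2} + z_β)² · [p₁(1−p₁) + p₂(1−p₂)] / (p₁ − p₂)²
  = (2.576 + 0.842)² · (0.25·0.75 + 0.09·0.91) / (0.16)²
  = (3.418)² · (0.1875 + 0.0819) / 0.0256
  = 11.6827 · 0.2694 / 0.0256
  = 122.94
Design effect: 1.37 × 122.94 = 168.43.
Round up → n = 169 per group.

n = 169 per group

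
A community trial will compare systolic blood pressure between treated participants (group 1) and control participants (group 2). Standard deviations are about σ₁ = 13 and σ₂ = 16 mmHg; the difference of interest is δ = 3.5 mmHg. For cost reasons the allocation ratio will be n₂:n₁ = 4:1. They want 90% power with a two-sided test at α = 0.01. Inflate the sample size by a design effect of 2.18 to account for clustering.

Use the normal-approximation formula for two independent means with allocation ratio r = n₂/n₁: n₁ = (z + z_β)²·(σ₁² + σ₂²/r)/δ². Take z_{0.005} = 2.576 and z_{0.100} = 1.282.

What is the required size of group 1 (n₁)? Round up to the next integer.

n₁ = 618

n₁ = (z_{α/2} + z_β)² · (σ₁² + σ₂²/r) / δ²
   = (2.576 + 1.282)² · (13² + 16²/4) / 3.5²
   = 14.8842 · (169 + 64) / 12.25
   = 14.8842 · 233 / 12.25
   = 283.10
Design effect: 2.18 × 283.10 = 617.16.
Round up → n₁ = 618; n₂ = r·n₁ = 4 × 618 = 2472.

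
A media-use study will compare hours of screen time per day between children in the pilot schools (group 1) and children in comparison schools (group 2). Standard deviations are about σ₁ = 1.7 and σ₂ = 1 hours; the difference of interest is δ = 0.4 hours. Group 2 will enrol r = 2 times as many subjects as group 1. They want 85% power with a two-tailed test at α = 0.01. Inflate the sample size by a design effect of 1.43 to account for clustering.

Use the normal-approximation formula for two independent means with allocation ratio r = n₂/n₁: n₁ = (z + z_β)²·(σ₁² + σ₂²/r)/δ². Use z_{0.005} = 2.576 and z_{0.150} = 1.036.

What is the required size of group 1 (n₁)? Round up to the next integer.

n₁ = 396

n₁ = (z_{α/2} + z_β)² · (σ₁² + σ₂²/r) / δ²
   = (2.576 + 1.036)² · (1.7² + 1²/2) / 0.4²
   = 13.0465 · (2.89 + 0.5) / 0.16
   = 13.0465 · 3.39 / 0.16
   = 276.42
Design effect: 1.43 × 276.42 = 395.29.
Round up → n₁ = 396; n₂ = r·n₁ = 2 × 396 = 792.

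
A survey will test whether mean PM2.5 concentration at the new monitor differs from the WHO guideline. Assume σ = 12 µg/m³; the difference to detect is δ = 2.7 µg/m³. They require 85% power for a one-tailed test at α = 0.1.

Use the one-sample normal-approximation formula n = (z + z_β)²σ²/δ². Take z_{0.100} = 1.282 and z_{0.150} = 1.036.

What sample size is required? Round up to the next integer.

n = (z_α + z_β)² · σ² / δ²
  = (1.282 + 1.036)² · 12² / 2.7²
  = 5.3731 · 144 / 7.29
  = 106.14
Round up → n = 107.

n = 107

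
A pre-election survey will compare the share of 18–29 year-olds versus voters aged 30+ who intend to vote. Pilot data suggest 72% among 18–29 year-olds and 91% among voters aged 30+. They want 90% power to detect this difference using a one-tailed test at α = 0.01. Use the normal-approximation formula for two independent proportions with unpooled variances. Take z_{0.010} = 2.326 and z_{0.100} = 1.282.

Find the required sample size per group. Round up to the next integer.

n = 103 per group

n = (z_α + z_β)² · [p₁(1−p₁) + p₂(1−p₂)] / (p₁ − p₂)²
  = (2.326 + 1.282)² · (0.72·0.28 + 0.91·0.09) / (-0.19)²
  = (3.608)² · (0.2016 + 0.0819) / 0.0361
  = 13.0177 · 0.2835 / 0.0361
  = 102.23
Round up → n = 103 per group.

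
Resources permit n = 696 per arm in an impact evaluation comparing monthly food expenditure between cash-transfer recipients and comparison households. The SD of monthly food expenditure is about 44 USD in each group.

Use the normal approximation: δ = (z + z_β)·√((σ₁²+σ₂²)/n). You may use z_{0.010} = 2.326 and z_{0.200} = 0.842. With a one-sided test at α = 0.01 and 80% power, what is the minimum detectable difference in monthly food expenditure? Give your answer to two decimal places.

Minimum detectable difference ≈ 7.47 USD

δ = (z_α + z_β) · √((σ₁²+σ₂²)/n)
  = (2.326 + 0.842) · √(3872/696)
  = 3.168 · √5.5632
  = 3.168 · 2.3586
  = 7.4722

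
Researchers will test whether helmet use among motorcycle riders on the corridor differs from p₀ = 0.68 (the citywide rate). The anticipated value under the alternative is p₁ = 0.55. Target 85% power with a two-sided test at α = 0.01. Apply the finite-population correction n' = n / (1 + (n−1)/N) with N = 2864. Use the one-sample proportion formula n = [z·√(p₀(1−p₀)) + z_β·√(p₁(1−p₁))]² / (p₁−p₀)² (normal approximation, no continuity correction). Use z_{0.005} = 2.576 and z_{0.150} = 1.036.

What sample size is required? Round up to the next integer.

n = 165

n = [z_{α/2}·√(p₀q₀) + z_β·√(p₁q₁)]² / (p₁ − p₀)²
  = [2.576·√(0.68·0.32) + 1.036·√(0.55·0.45)]² / (-0.13)²
  = [2.576·0.4665 + 1.036·0.4975]² / 0.0169
  = [1.7170]² / 0.0169
  = 174.45
Finite-population correction (N = 2864): 174.45 / (1 + (174.45 − 1)/2864) = 164.49.
Round up → n = 165.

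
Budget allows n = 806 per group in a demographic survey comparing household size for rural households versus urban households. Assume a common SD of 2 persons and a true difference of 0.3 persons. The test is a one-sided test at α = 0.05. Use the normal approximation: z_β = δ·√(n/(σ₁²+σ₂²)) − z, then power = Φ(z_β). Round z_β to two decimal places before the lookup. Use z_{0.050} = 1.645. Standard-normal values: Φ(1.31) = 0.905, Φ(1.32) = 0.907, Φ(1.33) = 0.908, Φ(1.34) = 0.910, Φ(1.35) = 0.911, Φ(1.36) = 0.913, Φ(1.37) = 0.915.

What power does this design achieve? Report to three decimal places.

Power ≈ 0.915

z_β = δ·√(n/(σ₁²+σ₂²)) − z_α
    = 0.3 · √(806/8) − 1.645
    = 0.3 · 10.03743 − 1.645
    = 3.0112 − 1.645 = 1.3662 → 1.37
Power = Φ(1.37) = 0.915.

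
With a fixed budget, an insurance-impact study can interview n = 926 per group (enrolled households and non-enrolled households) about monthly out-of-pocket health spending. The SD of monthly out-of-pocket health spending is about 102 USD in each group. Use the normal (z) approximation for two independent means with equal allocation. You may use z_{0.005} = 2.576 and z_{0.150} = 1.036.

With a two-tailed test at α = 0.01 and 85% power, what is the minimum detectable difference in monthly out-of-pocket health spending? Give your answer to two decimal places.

Minimum detectable difference ≈ 17.12 USD

δ = (z_{α/2} + z_β) · √((σ₁²+σ₂²)/n)
  = (2.576 + 1.036) · √(20808/926)
  = 3.612 · √22.4708
  = 3.612 · 4.7403
  = 17.1221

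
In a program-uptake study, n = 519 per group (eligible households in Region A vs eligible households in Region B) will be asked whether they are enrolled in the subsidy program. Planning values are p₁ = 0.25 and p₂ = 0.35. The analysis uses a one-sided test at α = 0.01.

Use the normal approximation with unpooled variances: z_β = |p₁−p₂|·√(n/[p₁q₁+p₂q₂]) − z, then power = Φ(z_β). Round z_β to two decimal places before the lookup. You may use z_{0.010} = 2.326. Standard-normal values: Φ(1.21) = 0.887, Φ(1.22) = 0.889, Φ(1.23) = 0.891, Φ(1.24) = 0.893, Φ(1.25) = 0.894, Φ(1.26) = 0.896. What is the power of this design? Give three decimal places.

Power ≈ 0.887

z_β = |p₁−p₂|·√(n/[p₁q₁+p₂q₂]) − z_α
    = 0.10 · √(519/0.4150) − 2.326
    = 0.10 · 35.3639 − 2.326
    = 3.5364 − 2.326 = 1.2104 → 1.21
Power = Φ(1.21) = 0.887.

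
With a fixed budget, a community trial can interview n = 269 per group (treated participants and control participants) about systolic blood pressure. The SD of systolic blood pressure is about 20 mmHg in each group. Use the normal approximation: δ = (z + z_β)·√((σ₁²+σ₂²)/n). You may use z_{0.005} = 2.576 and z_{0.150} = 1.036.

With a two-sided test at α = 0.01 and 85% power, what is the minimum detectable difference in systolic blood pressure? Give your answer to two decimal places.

δ = (z_{α/2} + z_β) · √((σ₁²+σ₂²)/n)
  = (2.576 + 1.036) · √(800/269)
  = 3.612 · √2.974
  = 3.612 · 1.7245
  = 6.2290

Minimum detectable difference ≈ 6.23 mmHg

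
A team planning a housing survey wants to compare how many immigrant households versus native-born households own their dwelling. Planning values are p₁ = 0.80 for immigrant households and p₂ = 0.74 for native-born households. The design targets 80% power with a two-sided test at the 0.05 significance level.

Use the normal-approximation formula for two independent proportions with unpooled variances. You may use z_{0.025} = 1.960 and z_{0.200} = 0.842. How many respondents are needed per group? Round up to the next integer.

n = (z_{α/2} + z_β)² · [p₁(1−p₁) + p₂(1−p₂)] / (p₁ − p₂)²
  = (1.960 + 0.842)² · (0.80·0.20 + 0.74·0.26) / (0.06)²
  = (2.802)² · (0.1600 + 0.1924) / 0.0036
  = 7.8512 · 0.3524 / 0.0036
  = 768.55
Round up → n = 769 per group.

n = 769 per group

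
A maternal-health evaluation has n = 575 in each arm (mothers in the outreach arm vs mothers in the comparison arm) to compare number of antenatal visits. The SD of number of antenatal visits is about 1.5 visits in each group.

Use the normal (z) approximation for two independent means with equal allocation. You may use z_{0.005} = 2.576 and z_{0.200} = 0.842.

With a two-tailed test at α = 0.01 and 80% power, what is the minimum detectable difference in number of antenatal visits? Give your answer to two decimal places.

Minimum detectable difference ≈ 0.30 visits

δ = (z_{α/2} + z_β) · √((σ₁²+σ₂²)/n)
  = (2.576 + 0.842) · √(4.5/575)
  = 3.418 · √0.00783
  = 3.418 · 0.0885
  = 0.3024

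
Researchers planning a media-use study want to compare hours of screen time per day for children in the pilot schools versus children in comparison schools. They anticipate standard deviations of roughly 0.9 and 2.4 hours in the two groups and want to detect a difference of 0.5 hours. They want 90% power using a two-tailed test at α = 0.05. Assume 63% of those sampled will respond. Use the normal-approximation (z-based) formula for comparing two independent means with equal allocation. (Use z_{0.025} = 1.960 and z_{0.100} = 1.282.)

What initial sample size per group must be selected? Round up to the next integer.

n = 439 per group

n = (z_{α/2} + z_β)² · (σ₁² + σ₂²) / δ²
  = (1.960 + 1.282)² · (0.9² + 2.4² = 6.57) / 0.5²
  = 10.5106 · 6.57 / 0.25
  = 276.22
Adjust for 63% response: 276.22 / 0.63 = 438.44.
Round up → n = 439 per group.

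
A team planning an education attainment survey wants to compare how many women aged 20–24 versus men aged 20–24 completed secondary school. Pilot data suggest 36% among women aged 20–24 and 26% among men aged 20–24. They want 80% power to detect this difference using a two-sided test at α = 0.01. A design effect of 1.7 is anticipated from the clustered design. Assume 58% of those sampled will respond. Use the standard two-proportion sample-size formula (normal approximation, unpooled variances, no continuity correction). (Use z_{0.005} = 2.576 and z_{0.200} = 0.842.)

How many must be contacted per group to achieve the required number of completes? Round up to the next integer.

n = 1448 per group

n = (z_{α/2} + z_β)² · [p₁(1−p₁) + p₂(1−p₂)] / (p₁ − p₂)²
  = (2.576 + 0.842)² · (0.36·0.64 + 0.26·0.74) / (0.10)²
  = (3.418)² · (0.2304 + 0.1924) / 0.0100
  = 11.6827 · 0.4228 / 0.0100
  = 493.95
Design effect: 1.7 × 493.95 = 839.71.
Adjust for 58% response: 839.71 / 0.58 = 1447.77.
Round up → n = 1448 per group.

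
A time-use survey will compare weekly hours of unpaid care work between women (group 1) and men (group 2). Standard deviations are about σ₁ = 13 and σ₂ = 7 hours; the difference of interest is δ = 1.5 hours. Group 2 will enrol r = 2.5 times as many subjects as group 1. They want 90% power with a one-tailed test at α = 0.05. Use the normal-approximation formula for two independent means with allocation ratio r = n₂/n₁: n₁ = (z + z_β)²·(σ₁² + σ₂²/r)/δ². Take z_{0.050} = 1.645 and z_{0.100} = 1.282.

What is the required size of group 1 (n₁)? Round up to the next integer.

n₁ = 719

n₁ = (z_α + z_β)² · (σ₁² + σ₂²/r) / δ²
   = (1.645 + 1.282)² · (13² + 7²/2.5) / 1.5²
   = 8.5673 · (169 + 19.6) / 2.25
   = 8.5673 · 188.6 / 2.25
   = 718.13
Round up → n₁ = 719; n₂ = r·n₁ = 2.5 × 719 = 1798.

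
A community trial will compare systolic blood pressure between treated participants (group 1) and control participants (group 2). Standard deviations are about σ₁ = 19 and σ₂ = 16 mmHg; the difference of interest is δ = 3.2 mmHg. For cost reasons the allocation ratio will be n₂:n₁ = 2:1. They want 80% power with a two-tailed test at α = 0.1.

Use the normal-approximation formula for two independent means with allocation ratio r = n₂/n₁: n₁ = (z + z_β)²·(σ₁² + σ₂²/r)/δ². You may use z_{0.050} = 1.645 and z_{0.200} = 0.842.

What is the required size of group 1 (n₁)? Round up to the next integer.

n₁ = (z_{α/2} + z_β)² · (σ₁² + σ₂²/r) / δ²
   = (1.645 + 0.842)² · (19² + 16²/2) / 3.2²
   = 6.1852 · (361 + 128) / 10.24
   = 6.1852 · 489 / 10.24
   = 295.37
Round up → n₁ = 296; n₂ = r·n₁ = 2 × 296 = 592.

n₁ = 296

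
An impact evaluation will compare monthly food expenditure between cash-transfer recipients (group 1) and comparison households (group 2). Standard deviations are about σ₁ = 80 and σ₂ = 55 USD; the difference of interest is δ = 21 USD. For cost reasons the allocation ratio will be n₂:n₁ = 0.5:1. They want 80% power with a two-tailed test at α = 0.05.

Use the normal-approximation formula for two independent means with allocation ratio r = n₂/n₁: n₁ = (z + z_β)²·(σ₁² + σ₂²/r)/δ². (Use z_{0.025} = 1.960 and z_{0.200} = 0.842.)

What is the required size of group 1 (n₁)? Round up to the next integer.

n₁ = 222

n₁ = (z_{α/2} + z_β)² · (σ₁² + σ₂²/r) / δ²
   = (1.960 + 0.842)² · (80² + 55²/0.5) / 21²
   = 7.8512 · (6400 + 6050) / 441
   = 7.8512 · 12450 / 441
   = 221.65
Round up → n₁ = 222; n₂ = r·n₁ = 0.5 × 222 = 111.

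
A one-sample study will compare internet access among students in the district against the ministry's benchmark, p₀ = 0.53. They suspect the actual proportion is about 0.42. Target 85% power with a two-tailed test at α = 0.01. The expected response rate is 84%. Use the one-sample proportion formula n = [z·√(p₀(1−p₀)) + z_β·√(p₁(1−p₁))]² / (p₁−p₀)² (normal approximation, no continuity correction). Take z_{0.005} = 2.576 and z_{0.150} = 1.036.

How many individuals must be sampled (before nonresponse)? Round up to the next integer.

n = 318

n = [z_{α/2}·√(p₀q₀) + z_β·√(p₁q₁)]² / (p₁ − p₀)²
  = [2.576·√(0.53·0.47) + 1.036·√(0.42·0.58)]² / (-0.11)²
  = [2.576·0.4991 + 1.036·0.4936]² / 0.0121
  = [1.7970]² / 0.0121
  = 266.88
Adjust for 84% response: 266.88 / 0.84 = 317.71.
Round up → n = 318.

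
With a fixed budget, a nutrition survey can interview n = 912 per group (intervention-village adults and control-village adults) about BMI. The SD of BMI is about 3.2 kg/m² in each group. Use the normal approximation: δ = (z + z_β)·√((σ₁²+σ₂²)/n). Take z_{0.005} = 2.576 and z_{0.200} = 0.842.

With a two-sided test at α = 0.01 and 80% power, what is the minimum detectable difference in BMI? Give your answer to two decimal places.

Minimum detectable difference ≈ 0.51 kg/m²

δ = (z_{α/2} + z_β) · √((σ₁²+σ₂²)/n)
  = (2.576 + 0.842) · √(20.48/912)
  = 3.418 · √0.02246
  = 3.418 · 0.1499
  = 0.5122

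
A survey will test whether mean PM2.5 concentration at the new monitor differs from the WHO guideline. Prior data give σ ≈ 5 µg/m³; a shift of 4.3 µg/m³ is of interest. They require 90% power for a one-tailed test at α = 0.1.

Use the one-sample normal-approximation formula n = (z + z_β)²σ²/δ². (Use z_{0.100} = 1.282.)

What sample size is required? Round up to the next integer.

n = 9

n = (z_α + z_β)² · σ² / δ²
  = (1.282 + 1.282)² · 5² / 4.3²
  = 6.5741 · 25 / 18.49
  = 8.89
Round up → n = 9.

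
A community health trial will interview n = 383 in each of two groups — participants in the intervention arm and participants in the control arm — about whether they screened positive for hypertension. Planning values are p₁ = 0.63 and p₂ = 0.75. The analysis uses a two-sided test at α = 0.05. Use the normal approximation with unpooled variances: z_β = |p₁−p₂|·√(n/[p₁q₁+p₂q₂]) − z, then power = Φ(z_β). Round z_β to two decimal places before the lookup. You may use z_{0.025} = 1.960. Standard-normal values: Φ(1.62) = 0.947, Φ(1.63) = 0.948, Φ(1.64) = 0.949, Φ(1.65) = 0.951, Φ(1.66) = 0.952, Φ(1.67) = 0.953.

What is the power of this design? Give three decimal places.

Power ≈ 0.952

z_β = |p₁−p₂|·√(n/[p₁q₁+p₂q₂]) − z_{α/2}
    = 0.12 · √(383/0.4206) − 1.960
    = 0.12 · 30.1762 − 1.960
    = 3.6211 − 1.960 = 1.6611 → 1.66
Power = Φ(1.66) = 0.952.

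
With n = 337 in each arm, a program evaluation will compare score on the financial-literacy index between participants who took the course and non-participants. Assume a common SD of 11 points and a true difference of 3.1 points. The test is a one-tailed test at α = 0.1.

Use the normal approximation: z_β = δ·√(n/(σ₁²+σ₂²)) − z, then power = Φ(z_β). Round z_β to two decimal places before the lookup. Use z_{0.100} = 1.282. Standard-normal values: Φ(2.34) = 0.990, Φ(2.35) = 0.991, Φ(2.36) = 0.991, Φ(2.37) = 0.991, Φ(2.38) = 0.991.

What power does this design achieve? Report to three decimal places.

z_β = δ·√(n/(σ₁²+σ₂²)) − z_α
    = 3.1 · √(337/242) − 1.282
    = 3.1 · 1.18007 − 1.282
    = 3.6582 − 1.282 = 2.3762 → 2.38
Power = Φ(2.38) = 0.991.

Power ≈ 0.991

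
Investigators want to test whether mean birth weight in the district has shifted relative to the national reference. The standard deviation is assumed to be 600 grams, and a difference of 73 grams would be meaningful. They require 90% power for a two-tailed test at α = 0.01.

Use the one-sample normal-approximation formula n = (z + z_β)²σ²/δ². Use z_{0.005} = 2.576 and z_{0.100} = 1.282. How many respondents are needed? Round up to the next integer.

n = (z_{α/2} + z_β)² · σ² / δ²
  = (2.576 + 1.282)² · 600² / 73²
  = 14.8842 · 360000 / 5329
  = 1005.50
Round up → n = 1006.

n = 1006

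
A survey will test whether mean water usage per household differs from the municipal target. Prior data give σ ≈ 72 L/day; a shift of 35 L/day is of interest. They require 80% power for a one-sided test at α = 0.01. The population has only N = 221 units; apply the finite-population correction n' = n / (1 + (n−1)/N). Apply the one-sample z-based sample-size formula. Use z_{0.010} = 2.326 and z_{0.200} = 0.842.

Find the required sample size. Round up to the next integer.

n = 36

n = (z_α + z_β)² · σ² / δ²
  = (2.326 + 0.842)² · 72² / 35²
  = 10.0362 · 5184 / 1225
  = 42.47
Finite-population correction (N = 221): 42.47 / (1 + (42.47 − 1)/221) = 35.76.
Round up → n = 36.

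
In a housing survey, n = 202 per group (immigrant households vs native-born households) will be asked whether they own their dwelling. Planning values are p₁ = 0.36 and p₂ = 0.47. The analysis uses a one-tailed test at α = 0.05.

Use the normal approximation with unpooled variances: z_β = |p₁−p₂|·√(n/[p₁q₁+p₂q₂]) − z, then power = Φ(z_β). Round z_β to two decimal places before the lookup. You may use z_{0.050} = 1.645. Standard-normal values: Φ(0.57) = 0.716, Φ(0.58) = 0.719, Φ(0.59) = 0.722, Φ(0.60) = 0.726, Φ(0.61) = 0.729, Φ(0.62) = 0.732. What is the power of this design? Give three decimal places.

z_β = |p₁−p₂|·√(n/[p₁q₁+p₂q₂]) − z_α
    = 0.11 · √(202/0.4795) − 1.645
    = 0.11 · 20.5249 − 1.645
    = 2.2577 − 1.645 = 0.6127 → 0.61
Power = Φ(0.61) = 0.729.

Power ≈ 0.729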